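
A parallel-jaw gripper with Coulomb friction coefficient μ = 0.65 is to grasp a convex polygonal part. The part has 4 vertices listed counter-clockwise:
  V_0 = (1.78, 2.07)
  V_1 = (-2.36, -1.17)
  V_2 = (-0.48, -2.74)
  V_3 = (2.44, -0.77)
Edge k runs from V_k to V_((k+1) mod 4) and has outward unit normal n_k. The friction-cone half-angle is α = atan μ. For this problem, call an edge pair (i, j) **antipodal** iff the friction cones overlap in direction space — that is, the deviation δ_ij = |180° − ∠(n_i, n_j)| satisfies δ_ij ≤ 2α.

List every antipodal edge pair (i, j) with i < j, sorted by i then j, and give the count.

count = 3; pairs: (0,2), (0,3), (1,3)

α = atan 0.65 = 33.02°;  2α = 66.05°
n_0 = (-0.6163, +0.7875)
n_1 = (-0.6410, -0.7676)
n_2 = (+0.5593, -0.8290)
n_3 = (+0.9740, +0.2264)
  (0,1): δ = 77.91°  ·
  (0,2): δ = 4.04°  ✓
  (0,3): δ = 65.04°  ✓
  (1,2): δ = 106.13°  ·
  (1,3): δ = 37.05°  ✓
  (2,3): δ = 110.92°  ·
antipodal pairs: 3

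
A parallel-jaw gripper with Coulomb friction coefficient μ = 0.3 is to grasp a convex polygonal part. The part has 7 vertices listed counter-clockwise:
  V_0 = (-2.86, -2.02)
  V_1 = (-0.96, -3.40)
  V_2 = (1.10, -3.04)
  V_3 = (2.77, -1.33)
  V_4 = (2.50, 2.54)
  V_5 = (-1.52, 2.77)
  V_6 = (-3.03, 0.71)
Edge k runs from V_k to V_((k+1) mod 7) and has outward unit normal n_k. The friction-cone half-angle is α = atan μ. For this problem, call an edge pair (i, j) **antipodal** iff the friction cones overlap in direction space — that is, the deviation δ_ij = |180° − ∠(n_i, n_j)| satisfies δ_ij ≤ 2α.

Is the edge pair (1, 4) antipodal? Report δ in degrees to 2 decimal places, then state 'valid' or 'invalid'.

δ = 13.19°, valid

α = atan 0.3 = 16.70°;  2α = 33.40°
edge 1: e_1 = (+2.06, +0.36);  n_1 = (+0.1721, -0.9851)
edge 4: e_4 = (-4.02, +0.23);  n_4 = (+0.0571, +0.9984)
∠(n_1, n_4) = 166.81°
δ = |180° − 166.81°| = 13.19°
13.19° ≤ 2α = 33.40°  →  valid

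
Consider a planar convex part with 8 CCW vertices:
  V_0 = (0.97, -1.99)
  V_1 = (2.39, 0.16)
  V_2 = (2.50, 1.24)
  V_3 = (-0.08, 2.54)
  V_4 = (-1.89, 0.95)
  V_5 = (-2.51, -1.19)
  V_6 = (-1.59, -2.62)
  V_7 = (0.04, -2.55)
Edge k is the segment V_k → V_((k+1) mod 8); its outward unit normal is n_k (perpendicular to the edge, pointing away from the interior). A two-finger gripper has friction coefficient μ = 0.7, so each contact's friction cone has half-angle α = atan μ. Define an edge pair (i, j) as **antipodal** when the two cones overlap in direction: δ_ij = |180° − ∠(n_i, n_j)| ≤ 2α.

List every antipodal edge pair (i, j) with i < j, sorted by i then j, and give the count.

count = 12; pairs: (0,3), (0,4), (0,5), (1,3), (1,4), (1,5), (2,5), (2,6), (2,7), (3,6), (3,7), (4,7)

α = atan 0.7 = 34.99°;  2α = 69.98°
n_0 = (+0.8344, -0.5511)
n_1 = (+0.9949, -0.1013)
n_2 = (+0.4500, +0.8930)
n_3 = (-0.6600, +0.7513)
n_4 = (-0.9605, +0.2783)
n_5 = (-0.8410, -0.5411)
n_6 = (+0.0429, -0.9991)
n_7 = (+0.5158, -0.8567)
  (0,1): δ = 152.37°  ·
  (0,2): δ = 83.30°  ·
  (0,3): δ = 15.26°  ✓
  (0,4): δ = 17.29°  ✓
  (0,5): δ = 66.20°  ✓
  (0,6): δ = 125.90°  ·
  (0,7): δ = 154.50°  ·
  (1,2): δ = 110.93°  ·
  (1,3): δ = 42.89°  ✓
  (1,4): δ = 10.34°  ✓
  (1,5): δ = 38.57°  ✓
  (1,6): δ = 98.27°  ·
  (1,7): δ = 126.87°  ·
  (2,3): δ = 111.96°  ·
  (2,4): δ = 79.41°  ·
  (2,5): δ = 30.50°  ✓
  (2,6): δ = 29.20°  ✓
  (2,7): δ = 57.80°  ✓
  (3,4): δ = 147.46°  ·
  (3,5): δ = 98.54°  ·
  (3,6): δ = 38.84°  ✓
  (3,7): δ = 10.24°  ✓
  (4,5): δ = 131.09°  ·
  (4,6): δ = 71.38°  ·
  (4,7): δ = 42.79°  ✓
  (5,6): δ = 120.30°  ·
  (5,7): δ = 91.70°  ·
  (6,7): δ = 151.40°  ·
antipodal pairs: 12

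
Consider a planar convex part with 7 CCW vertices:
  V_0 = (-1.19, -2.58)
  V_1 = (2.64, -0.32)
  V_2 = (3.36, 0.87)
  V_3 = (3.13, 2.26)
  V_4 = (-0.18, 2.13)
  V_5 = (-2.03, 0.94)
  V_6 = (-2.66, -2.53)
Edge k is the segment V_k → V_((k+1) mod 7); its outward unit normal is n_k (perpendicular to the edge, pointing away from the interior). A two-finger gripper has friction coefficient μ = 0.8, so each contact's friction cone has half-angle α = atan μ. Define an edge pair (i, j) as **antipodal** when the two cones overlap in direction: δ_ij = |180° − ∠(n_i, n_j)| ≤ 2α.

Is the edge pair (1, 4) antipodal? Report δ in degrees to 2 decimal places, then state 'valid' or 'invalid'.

α = atan 0.8 = 38.66°;  2α = 77.32°
edge 1: e_1 = (+0.72, +1.19);  n_1 = (+0.8556, -0.5177)
edge 4: e_4 = (-1.85, -1.19);  n_4 = (-0.5410, +0.8410)
∠(n_1, n_4) = 153.93°
δ = |180° − 153.93°| = 26.07°
26.07° ≤ 2α = 77.32°  →  valid

δ = 26.07°, valid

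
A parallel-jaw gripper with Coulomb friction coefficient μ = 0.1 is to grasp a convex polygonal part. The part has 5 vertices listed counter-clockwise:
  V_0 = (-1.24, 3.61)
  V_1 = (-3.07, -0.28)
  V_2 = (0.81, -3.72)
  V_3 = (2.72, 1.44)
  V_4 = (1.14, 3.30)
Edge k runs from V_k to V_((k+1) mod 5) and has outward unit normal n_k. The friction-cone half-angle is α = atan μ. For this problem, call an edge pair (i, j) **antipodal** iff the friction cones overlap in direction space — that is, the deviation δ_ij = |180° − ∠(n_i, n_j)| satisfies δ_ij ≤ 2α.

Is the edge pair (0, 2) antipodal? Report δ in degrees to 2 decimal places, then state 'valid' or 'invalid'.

α = atan 0.1 = 5.71°;  2α = 11.42°
edge 0: e_0 = (-1.83, -3.89);  n_0 = (-0.9049, +0.4257)
edge 2: e_2 = (+1.91, +5.16);  n_2 = (+0.9378, -0.3471)
∠(n_0, n_2) = 175.12°
δ = |180° − 175.12°| = 4.88°
4.88° ≤ 2α = 11.42°  →  valid

δ = 4.88°, valid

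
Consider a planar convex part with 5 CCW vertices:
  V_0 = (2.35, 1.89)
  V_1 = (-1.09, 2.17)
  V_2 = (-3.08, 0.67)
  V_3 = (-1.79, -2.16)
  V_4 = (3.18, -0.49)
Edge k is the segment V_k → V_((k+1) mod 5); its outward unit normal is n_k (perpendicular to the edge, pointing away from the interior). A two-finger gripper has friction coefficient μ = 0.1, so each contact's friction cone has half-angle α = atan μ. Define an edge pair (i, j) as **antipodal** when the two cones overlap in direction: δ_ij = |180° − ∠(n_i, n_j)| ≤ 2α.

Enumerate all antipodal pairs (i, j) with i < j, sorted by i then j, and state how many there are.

α = atan 0.1 = 5.71°;  2α = 11.42°
n_0 = (+0.0811, +0.9967)
n_1 = (-0.6019, +0.7986)
n_2 = (-0.9099, -0.4148)
n_3 = (+0.3185, -0.9479)
n_4 = (+0.9442, +0.3293)
  (0,1): δ = 138.34°  ·
  (0,2): δ = 60.84°  ·
  (0,3): δ = 23.23°  ·
  (0,4): δ = 113.88°  ·
  (1,2): δ = 102.50°  ·
  (1,3): δ = 18.43°  ·
  (1,4): δ = 72.22°  ·
  (2,3): δ = 95.93°  ·
  (2,4): δ = 5.28°  ✓
  (3,4): δ = 89.35°  ·
antipodal pairs: 1

count = 1; pairs: (2,4)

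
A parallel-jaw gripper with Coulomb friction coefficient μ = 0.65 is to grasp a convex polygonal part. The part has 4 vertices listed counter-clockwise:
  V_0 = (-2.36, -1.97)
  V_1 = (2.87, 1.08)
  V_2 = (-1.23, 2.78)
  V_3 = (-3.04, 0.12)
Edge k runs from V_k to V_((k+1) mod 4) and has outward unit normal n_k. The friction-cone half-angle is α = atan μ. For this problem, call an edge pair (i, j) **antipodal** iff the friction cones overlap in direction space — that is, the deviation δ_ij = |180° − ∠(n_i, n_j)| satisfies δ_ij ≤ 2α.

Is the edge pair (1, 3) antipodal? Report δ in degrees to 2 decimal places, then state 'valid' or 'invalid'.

δ = 49.46°, valid

α = atan 0.65 = 33.02°;  2α = 66.05°
edge 1: e_1 = (-4.10, +1.70);  n_1 = (+0.3830, +0.9237)
edge 3: e_3 = (+0.68, -2.09);  n_3 = (-0.9509, -0.3094)
∠(n_1, n_3) = 130.54°
δ = |180° − 130.54°| = 49.46°
49.46° ≤ 2α = 66.05°  →  valid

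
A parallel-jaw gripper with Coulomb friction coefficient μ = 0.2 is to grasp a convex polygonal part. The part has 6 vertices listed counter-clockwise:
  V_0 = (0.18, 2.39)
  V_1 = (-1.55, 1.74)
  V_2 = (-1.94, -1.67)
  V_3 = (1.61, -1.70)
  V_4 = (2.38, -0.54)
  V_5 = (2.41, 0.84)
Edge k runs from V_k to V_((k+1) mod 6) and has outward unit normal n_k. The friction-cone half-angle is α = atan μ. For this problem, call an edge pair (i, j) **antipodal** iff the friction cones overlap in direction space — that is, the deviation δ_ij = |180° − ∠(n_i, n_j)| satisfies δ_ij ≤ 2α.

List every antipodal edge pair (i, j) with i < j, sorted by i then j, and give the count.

count = 2; pairs: (0,2), (1,4)

α = atan 0.2 = 11.31°;  2α = 22.62°
n_0 = (-0.3517, +0.9361)
n_1 = (-0.9935, +0.1136)
n_2 = (-0.0085, -1.0000)
n_3 = (+0.8332, -0.5530)
n_4 = (+0.9998, -0.0217)
n_5 = (+0.5707, +0.8211)
  (0,1): δ = 117.12°  ·
  (0,2): δ = 21.08°  ✓
  (0,3): δ = 35.83°  ·
  (0,4): δ = 68.16°  ·
  (0,5): δ = 124.61°  ·
  (1,2): δ = 83.96°  ·
  (1,3): δ = 27.05°  ·
  (1,4): δ = 5.28°  ✓
  (1,5): δ = 61.72°  ·
  (2,3): δ = 123.09°  ·
  (2,4): δ = 90.76°  ·
  (2,5): δ = 34.32°  ·
  (3,4): δ = 147.67°  ·
  (3,5): δ = 91.23°  ·
  (4,5): δ = 123.56°  ·
antipodal pairs: 2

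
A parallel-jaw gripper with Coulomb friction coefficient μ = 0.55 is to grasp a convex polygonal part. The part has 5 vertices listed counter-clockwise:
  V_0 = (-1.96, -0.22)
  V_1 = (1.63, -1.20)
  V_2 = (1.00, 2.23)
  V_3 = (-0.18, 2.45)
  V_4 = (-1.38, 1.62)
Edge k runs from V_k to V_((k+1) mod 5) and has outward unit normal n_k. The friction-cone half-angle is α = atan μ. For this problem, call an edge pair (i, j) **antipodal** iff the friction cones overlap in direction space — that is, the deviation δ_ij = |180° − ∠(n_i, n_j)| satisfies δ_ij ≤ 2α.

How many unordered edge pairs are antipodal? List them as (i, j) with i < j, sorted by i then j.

α = atan 0.55 = 28.81°;  2α = 57.62°
n_0 = (-0.2633, -0.9647)
n_1 = (+0.9835, +0.1807)
n_2 = (+0.1833, +0.9831)
n_3 = (-0.5689, +0.8224)
n_4 = (-0.9537, +0.3006)
  (0,1): δ = 64.32°  ·
  (0,2): δ = 4.71°  ✓
  (0,3): δ = 49.94°  ✓
  (0,4): δ = 87.77°  ·
  (1,2): δ = 110.97°  ·
  (1,3): δ = 65.74°  ·
  (1,4): δ = 27.90°  ✓
  (2,3): δ = 134.77°  ·
  (2,4): δ = 96.93°  ·
  (3,4): δ = 142.17°  ·
antipodal pairs: 3

count = 3; pairs: (0,2), (0,3), (1,4)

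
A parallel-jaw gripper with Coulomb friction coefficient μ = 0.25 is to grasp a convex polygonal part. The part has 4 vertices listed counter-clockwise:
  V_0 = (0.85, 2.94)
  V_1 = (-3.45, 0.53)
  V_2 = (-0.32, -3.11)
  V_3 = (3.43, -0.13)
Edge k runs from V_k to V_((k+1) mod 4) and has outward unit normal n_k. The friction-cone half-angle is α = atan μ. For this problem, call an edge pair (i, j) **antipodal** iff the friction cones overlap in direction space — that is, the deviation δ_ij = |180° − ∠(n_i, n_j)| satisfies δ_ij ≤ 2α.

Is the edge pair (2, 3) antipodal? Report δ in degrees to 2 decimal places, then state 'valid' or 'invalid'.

α = atan 0.25 = 14.04°;  2α = 28.07°
edge 2: e_2 = (+3.75, +2.98);  n_2 = (+0.6221, -0.7829)
edge 3: e_3 = (-2.58, +3.07);  n_3 = (+0.7656, +0.6434)
∠(n_2, n_3) = 91.57°
δ = |180° − 91.57°| = 88.43°
88.43° > 2α = 28.07°  →  invalid

δ = 88.43°, invalid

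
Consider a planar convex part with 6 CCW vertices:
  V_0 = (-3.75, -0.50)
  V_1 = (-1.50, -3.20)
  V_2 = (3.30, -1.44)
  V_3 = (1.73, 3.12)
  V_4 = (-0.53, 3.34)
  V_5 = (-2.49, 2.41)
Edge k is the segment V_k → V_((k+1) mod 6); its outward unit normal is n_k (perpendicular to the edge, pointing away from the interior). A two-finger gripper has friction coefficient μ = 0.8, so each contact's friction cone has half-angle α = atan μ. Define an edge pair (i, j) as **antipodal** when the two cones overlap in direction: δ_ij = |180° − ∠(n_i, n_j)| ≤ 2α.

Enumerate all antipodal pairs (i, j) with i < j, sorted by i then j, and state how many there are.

count = 7; pairs: (0,2), (0,3), (0,4), (1,3), (1,4), (1,5), (2,5)

α = atan 0.8 = 38.66°;  2α = 77.32°
n_0 = (-0.7682, -0.6402)
n_1 = (+0.3443, -0.9389)
n_2 = (+0.9455, +0.3255)
n_3 = (+0.0969, +0.9953)
n_4 = (-0.4287, +0.9035)
n_5 = (-0.9177, +0.3973)
  (0,1): δ = 109.67°  ·
  (0,2): δ = 20.81°  ✓
  (0,3): δ = 44.63°  ✓
  (0,4): δ = 75.58°  ✓
  (0,5): δ = 116.78°  ·
  (1,2): δ = 91.14°  ·
  (1,3): δ = 25.70°  ✓
  (1,4): δ = 5.25°  ✓
  (1,5): δ = 46.45°  ✓
  (2,3): δ = 114.56°  ·
  (2,4): δ = 83.61°  ·
  (2,5): δ = 42.41°  ✓
  (3,4): δ = 149.06°  ·
  (3,5): δ = 107.85°  ·
  (4,5): δ = 138.80°  ·
antipodal pairs: 7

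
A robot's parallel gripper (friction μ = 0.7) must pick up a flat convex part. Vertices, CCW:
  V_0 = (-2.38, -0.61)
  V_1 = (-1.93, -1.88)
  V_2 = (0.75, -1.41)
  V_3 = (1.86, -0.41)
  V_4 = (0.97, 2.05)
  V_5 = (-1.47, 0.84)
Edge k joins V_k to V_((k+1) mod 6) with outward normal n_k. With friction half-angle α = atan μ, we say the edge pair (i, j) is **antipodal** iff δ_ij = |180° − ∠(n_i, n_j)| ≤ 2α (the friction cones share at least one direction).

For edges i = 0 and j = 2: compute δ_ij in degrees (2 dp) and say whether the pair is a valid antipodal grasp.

δ = 67.50°, valid

α = atan 0.7 = 34.99°;  2α = 69.98°
edge 0: e_0 = (+0.45, -1.27);  n_0 = (-0.9426, -0.3340)
edge 2: e_2 = (+1.11, +1.00);  n_2 = (+0.6693, -0.7430)
∠(n_0, n_2) = 112.50°
δ = |180° − 112.50°| = 67.50°
67.50° ≤ 2α = 69.98°  →  valid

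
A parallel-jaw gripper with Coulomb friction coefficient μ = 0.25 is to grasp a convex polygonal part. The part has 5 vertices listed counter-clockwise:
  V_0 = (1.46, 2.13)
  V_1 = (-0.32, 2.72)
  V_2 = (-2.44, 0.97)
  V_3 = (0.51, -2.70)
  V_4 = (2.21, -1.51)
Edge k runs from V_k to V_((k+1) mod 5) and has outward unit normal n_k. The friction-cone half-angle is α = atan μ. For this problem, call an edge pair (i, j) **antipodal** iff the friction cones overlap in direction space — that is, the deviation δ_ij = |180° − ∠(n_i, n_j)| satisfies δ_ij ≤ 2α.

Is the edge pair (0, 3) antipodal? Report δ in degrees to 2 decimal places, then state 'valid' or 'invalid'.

α = atan 0.25 = 14.04°;  2α = 28.07°
edge 0: e_0 = (-1.78, +0.59);  n_0 = (+0.3146, +0.9492)
edge 3: e_3 = (+1.70, +1.19);  n_3 = (+0.5735, -0.8192)
∠(n_0, n_3) = 126.67°
δ = |180° − 126.67°| = 53.33°
53.33° > 2α = 28.07°  →  invalid

δ = 53.33°, invalid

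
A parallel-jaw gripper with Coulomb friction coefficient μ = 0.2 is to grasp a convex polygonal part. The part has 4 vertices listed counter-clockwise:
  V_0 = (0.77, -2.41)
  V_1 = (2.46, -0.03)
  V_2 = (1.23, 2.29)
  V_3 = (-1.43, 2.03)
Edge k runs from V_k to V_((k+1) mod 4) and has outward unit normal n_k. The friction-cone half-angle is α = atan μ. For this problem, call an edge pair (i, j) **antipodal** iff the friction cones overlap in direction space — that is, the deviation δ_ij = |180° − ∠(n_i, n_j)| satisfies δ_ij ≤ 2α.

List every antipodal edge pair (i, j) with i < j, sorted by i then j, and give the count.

α = atan 0.2 = 11.31°;  2α = 22.62°
n_0 = (+0.8154, -0.5790)
n_1 = (+0.8835, +0.4684)
n_2 = (-0.0973, +0.9953)
n_3 = (-0.8960, -0.4440)
  (0,1): δ = 116.69°  ·
  (0,2): δ = 49.04°  ·
  (0,3): δ = 61.74°  ·
  (1,2): δ = 112.35°  ·
  (1,3): δ = 1.57°  ✓
  (2,3): δ = 69.22°  ·
antipodal pairs: 1

count = 1; pairs: (1,3)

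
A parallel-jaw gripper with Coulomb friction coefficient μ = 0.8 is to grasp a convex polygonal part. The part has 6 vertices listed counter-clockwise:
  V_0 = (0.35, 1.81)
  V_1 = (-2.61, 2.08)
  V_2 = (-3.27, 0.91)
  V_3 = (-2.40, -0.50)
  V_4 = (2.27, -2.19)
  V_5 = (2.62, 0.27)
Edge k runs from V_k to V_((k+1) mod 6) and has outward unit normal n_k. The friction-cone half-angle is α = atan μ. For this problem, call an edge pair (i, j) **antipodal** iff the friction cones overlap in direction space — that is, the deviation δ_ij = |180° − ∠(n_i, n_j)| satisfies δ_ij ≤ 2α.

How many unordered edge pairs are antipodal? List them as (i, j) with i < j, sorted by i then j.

α = atan 0.8 = 38.66°;  2α = 77.32°
n_0 = (+0.0908, +0.9959)
n_1 = (-0.8710, +0.4913)
n_2 = (-0.8510, -0.5251)
n_3 = (-0.3403, -0.9403)
n_4 = (+0.9900, -0.1409)
n_5 = (+0.5614, +0.8275)
  (0,1): δ = 114.22°  ·
  (0,2): δ = 53.11°  ✓
  (0,3): δ = 14.68°  ✓
  (0,4): δ = 87.11°  ·
  (0,5): δ = 151.06°  ·
  (1,2): δ = 118.90°  ·
  (1,3): δ = 80.47°  ·
  (1,4): δ = 21.33°  ✓
  (1,5): δ = 85.27°  ·
  (2,3): δ = 141.57°  ·
  (2,4): δ = 39.77°  ✓
  (2,5): δ = 24.17°  ✓
  (3,4): δ = 78.20°  ·
  (3,5): δ = 14.26°  ✓
  (4,5): δ = 116.06°  ·
antipodal pairs: 6

count = 6; pairs: (0,2), (0,3), (1,4), (2,4), (2,5), (3,5)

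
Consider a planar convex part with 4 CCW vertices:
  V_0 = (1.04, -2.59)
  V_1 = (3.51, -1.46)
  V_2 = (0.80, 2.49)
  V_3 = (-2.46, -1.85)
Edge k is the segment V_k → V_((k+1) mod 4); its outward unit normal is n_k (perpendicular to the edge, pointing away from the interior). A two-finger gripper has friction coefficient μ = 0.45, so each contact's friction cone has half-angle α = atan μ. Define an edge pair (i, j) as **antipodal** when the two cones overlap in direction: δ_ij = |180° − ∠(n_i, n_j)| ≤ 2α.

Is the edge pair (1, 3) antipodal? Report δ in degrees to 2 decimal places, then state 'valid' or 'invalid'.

α = atan 0.45 = 24.23°;  2α = 48.46°
edge 1: e_1 = (-2.71, +3.95);  n_1 = (+0.8246, +0.5657)
edge 3: e_3 = (+3.50, -0.74);  n_3 = (-0.2069, -0.9784)
∠(n_1, n_3) = 136.39°
δ = |180° − 136.39°| = 43.61°
43.61° ≤ 2α = 48.46°  →  valid

δ = 43.61°, valid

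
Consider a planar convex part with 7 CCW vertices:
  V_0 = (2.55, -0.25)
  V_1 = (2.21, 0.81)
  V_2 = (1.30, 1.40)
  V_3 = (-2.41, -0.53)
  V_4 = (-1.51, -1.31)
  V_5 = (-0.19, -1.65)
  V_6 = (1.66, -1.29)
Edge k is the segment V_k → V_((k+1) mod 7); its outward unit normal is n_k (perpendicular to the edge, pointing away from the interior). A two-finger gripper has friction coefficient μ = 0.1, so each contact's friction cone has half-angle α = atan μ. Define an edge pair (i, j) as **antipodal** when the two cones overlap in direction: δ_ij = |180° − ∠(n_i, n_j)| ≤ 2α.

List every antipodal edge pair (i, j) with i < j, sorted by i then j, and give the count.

α = atan 0.1 = 5.71°;  2α = 11.42°
n_0 = (+0.9522, +0.3054)
n_1 = (+0.5440, +0.8391)
n_2 = (-0.4615, +0.8871)
n_3 = (-0.6549, -0.7557)
n_4 = (-0.2494, -0.9684)
n_5 = (+0.1910, -0.9816)
n_6 = (+0.7598, -0.6502)
  (0,1): δ = 140.74°  ·
  (0,2): δ = 80.30°  ·
  (0,3): δ = 31.30°  ·
  (0,4): δ = 57.77°  ·
  (0,5): δ = 83.23°  ·
  (0,6): δ = 121.66°  ·
  (1,2): δ = 119.56°  ·
  (1,3): δ = 7.96°  ✓
  (1,4): δ = 18.51°  ·
  (1,5): δ = 43.97°  ·
  (1,6): δ = 82.40°  ·
  (2,3): δ = 68.40°  ·
  (2,4): δ = 41.93°  ·
  (2,5): δ = 16.47°  ·
  (2,6): δ = 21.96°  ·
  (3,4): δ = 153.53°  ·
  (3,5): δ = 128.07°  ·
  (3,6): δ = 89.64°  ·
  (4,5): δ = 154.54°  ·
  (4,6): δ = 116.11°  ·
  (5,6): δ = 141.57°  ·
antipodal pairs: 1

count = 1; pairs: (1,3)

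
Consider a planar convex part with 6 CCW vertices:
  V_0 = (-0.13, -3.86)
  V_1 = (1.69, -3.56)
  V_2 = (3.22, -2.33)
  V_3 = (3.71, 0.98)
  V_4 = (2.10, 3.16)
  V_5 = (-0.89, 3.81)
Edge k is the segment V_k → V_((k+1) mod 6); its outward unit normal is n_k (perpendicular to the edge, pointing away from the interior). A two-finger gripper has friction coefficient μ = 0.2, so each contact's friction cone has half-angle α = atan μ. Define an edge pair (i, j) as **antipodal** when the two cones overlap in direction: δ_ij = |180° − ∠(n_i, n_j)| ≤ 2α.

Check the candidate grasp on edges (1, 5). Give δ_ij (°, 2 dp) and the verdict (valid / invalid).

α = atan 0.2 = 11.31°;  2α = 22.62°
edge 1: e_1 = (+1.53, +1.23);  n_1 = (+0.6266, -0.7794)
edge 5: e_5 = (+0.76, -7.67);  n_5 = (-0.9951, -0.0986)
∠(n_1, n_5) = 123.14°
δ = |180° − 123.14°| = 56.86°
56.86° > 2α = 22.62°  →  invalid

δ = 56.86°, invalid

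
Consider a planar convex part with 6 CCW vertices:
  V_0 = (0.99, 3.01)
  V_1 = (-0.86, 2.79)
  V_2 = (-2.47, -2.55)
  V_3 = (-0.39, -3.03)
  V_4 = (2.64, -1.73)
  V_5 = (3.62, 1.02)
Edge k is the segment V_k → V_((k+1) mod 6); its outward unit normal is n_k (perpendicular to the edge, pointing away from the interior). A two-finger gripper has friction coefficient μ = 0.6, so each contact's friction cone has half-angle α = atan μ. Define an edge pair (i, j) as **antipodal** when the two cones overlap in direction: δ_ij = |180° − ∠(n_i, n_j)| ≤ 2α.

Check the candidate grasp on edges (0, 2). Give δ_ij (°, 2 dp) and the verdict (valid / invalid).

δ = 19.78°, valid

α = atan 0.6 = 30.96°;  2α = 61.93°
edge 0: e_0 = (-1.85, -0.22);  n_0 = (-0.1181, +0.9930)
edge 2: e_2 = (+2.08, -0.48);  n_2 = (-0.2249, -0.9744)
∠(n_0, n_2) = 160.22°
δ = |180° − 160.22°| = 19.78°
19.78° ≤ 2α = 61.93°  →  valid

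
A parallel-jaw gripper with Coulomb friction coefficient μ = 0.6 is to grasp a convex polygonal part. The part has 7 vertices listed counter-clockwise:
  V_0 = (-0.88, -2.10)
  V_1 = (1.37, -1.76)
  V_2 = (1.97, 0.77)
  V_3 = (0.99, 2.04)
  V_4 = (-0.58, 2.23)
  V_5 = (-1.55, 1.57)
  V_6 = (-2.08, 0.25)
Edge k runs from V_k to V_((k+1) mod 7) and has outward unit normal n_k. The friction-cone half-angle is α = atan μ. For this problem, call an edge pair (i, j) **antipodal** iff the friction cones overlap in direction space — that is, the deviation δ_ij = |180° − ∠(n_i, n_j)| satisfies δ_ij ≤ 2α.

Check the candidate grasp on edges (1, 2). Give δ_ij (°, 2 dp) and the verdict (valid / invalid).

δ = 129.00°, invalid

α = atan 0.6 = 30.96°;  2α = 61.93°
edge 1: e_1 = (+0.60, +2.53);  n_1 = (+0.9730, -0.2308)
edge 2: e_2 = (-0.98, +1.27);  n_2 = (+0.7917, +0.6109)
∠(n_1, n_2) = 51.00°
δ = |180° − 51.00°| = 129.00°
129.00° > 2α = 61.93°  →  invalid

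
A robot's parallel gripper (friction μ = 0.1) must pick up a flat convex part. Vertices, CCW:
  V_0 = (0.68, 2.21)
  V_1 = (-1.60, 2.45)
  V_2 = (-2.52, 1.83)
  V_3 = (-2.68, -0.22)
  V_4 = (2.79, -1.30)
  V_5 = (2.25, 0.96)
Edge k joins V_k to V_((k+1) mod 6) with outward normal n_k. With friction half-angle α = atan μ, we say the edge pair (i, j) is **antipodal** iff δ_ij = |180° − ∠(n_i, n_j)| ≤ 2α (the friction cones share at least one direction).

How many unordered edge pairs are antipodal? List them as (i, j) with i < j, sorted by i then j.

α = atan 0.1 = 5.71°;  2α = 11.42°
n_0 = (+0.1047, +0.9945)
n_1 = (-0.5589, +0.8293)
n_2 = (-0.9970, +0.0778)
n_3 = (-0.1937, -0.9811)
n_4 = (+0.9726, +0.2324)
n_5 = (+0.6229, +0.7823)
  (0,1): δ = 140.01°  ·
  (0,2): δ = 88.45°  ·
  (0,3): δ = 5.16°  ✓
  (0,4): δ = 109.45°  ·
  (0,5): δ = 147.48°  ·
  (1,2): δ = 128.44°  ·
  (1,3): δ = 45.15°  ·
  (1,4): δ = 69.46°  ·
  (1,5): δ = 107.50°  ·
  (2,3): δ = 96.71°  ·
  (2,4): δ = 17.90°  ·
  (2,5): δ = 55.94°  ·
  (3,4): δ = 65.39°  ·
  (3,5): δ = 27.36°  ·
  (4,5): δ = 141.96°  ·
antipodal pairs: 1

count = 1; pairs: (0,3)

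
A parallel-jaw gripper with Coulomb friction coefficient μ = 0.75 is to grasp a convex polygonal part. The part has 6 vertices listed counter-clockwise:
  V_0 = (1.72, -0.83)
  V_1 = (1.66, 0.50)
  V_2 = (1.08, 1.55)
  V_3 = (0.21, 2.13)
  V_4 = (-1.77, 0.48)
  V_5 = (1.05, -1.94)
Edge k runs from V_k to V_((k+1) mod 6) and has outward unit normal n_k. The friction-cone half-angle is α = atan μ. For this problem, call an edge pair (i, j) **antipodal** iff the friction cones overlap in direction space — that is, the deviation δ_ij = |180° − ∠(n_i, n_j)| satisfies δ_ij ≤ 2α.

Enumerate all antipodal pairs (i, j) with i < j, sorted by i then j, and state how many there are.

count = 5; pairs: (0,3), (0,4), (1,4), (2,4), (3,5)

α = atan 0.75 = 36.87°;  2α = 73.74°
n_0 = (+0.9990, +0.0451)
n_1 = (+0.8753, +0.4835)
n_2 = (+0.5547, +0.8321)
n_3 = (-0.6402, +0.7682)
n_4 = (-0.6512, -0.7589)
n_5 = (+0.8561, -0.5168)
  (0,1): δ = 153.67°  ·
  (0,2): δ = 126.27°  ·
  (0,3): δ = 52.78°  ✓
  (0,4): δ = 46.78°  ✓
  (0,5): δ = 146.30°  ·
  (1,2): δ = 152.61°  ·
  (1,3): δ = 79.11°  ·
  (1,4): δ = 20.45°  ✓
  (1,5): δ = 119.97°  ·
  (2,3): δ = 106.50°  ·
  (2,4): δ = 6.94°  ✓
  (2,5): δ = 92.57°  ·
  (3,4): δ = 80.44°  ·
  (3,5): δ = 19.08°  ✓
  (4,5): δ = 80.48°  ·
antipodal pairs: 5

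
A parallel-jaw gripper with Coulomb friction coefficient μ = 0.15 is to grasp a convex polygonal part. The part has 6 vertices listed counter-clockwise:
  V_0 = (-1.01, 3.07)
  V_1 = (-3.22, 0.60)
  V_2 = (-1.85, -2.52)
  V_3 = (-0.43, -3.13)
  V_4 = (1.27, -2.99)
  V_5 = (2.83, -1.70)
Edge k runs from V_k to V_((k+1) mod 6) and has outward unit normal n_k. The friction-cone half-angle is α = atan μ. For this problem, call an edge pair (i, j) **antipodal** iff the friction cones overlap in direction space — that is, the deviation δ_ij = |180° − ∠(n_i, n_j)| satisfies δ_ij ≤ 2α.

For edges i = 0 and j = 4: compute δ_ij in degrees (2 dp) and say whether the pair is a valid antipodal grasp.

δ = 8.59°, valid

α = atan 0.15 = 8.53°;  2α = 17.06°
edge 0: e_0 = (-2.21, -2.47);  n_0 = (-0.7452, +0.6668)
edge 4: e_4 = (+1.56, +1.29);  n_4 = (+0.6373, -0.7706)
∠(n_0, n_4) = 171.41°
δ = |180° − 171.41°| = 8.59°
8.59° ≤ 2α = 17.06°  →  valid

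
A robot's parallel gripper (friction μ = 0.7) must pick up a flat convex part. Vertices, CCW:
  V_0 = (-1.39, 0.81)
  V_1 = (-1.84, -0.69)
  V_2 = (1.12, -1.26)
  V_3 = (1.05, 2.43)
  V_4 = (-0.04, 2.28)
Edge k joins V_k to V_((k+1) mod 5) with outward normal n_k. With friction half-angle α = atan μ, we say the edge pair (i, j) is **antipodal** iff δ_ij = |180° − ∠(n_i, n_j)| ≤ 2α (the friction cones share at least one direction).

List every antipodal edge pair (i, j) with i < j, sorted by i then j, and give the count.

count = 4; pairs: (0,2), (1,3), (1,4), (2,4)

α = atan 0.7 = 34.99°;  2α = 69.98°
n_0 = (-0.9578, +0.2873)
n_1 = (-0.1891, -0.9820)
n_2 = (+0.9998, +0.0190)
n_3 = (-0.1363, +0.9907)
n_4 = (-0.7365, +0.6764)
  (0,1): δ = 84.20°  ·
  (0,2): δ = 17.79°  ✓
  (0,3): δ = 114.53°  ·
  (0,4): δ = 154.14°  ·
  (1,2): δ = 78.01°  ·
  (1,3): δ = 18.74°  ✓
  (1,4): δ = 58.34°  ✓
  (2,3): δ = 83.25°  ·
  (2,4): δ = 43.65°  ✓
  (3,4): δ = 140.40°  ·
antipodal pairs: 4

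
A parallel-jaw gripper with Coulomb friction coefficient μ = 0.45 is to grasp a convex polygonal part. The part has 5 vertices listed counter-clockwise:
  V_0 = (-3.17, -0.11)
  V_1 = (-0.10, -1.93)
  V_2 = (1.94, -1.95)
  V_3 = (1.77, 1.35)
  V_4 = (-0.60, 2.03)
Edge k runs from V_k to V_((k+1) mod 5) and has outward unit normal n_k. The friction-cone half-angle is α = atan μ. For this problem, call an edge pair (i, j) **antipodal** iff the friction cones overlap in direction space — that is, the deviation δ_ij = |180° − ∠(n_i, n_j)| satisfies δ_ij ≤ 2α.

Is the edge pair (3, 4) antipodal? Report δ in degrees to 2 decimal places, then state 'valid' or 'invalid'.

α = atan 0.45 = 24.23°;  2α = 48.46°
edge 3: e_3 = (-2.37, +0.68);  n_3 = (+0.2758, +0.9612)
edge 4: e_4 = (-2.57, -2.14);  n_4 = (-0.6399, +0.7685)
∠(n_3, n_4) = 55.79°
δ = |180° − 55.79°| = 124.21°
124.21° > 2α = 48.46°  →  invalid

δ = 124.21°, invalid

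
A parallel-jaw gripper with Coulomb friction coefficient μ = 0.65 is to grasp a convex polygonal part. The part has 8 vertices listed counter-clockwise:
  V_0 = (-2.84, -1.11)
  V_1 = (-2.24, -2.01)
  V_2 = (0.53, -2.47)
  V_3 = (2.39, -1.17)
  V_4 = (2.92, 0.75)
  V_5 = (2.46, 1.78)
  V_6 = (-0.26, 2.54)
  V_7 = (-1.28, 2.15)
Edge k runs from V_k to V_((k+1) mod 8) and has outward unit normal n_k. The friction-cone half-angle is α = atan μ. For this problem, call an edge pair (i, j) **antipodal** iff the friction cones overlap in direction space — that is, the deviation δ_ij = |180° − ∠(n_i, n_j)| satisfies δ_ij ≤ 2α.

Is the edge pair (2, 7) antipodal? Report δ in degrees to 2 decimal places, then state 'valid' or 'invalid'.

α = atan 0.65 = 33.02°;  2α = 66.05°
edge 2: e_2 = (+1.86, +1.30);  n_2 = (+0.5729, -0.8196)
edge 7: e_7 = (-1.56, -3.26);  n_7 = (-0.9020, +0.4317)
∠(n_2, n_7) = 150.52°
δ = |180° − 150.52°| = 29.48°
29.48° ≤ 2α = 66.05°  →  valid

δ = 29.48°, valid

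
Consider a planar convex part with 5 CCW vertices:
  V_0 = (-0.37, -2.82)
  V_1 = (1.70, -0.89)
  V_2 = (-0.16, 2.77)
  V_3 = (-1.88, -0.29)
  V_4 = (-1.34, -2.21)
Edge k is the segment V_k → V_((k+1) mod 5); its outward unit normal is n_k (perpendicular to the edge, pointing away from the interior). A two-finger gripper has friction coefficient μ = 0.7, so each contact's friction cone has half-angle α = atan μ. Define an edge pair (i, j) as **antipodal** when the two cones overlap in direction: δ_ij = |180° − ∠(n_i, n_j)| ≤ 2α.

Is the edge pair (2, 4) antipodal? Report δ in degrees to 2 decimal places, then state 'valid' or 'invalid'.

α = atan 0.7 = 34.99°;  2α = 69.98°
edge 2: e_2 = (-1.72, -3.06);  n_2 = (-0.8717, +0.4900)
edge 4: e_4 = (+0.97, -0.61);  n_4 = (-0.5324, -0.8465)
∠(n_2, n_4) = 87.18°
δ = |180° − 87.18°| = 92.82°
92.82° > 2α = 69.98°  →  invalid

δ = 92.82°, invalid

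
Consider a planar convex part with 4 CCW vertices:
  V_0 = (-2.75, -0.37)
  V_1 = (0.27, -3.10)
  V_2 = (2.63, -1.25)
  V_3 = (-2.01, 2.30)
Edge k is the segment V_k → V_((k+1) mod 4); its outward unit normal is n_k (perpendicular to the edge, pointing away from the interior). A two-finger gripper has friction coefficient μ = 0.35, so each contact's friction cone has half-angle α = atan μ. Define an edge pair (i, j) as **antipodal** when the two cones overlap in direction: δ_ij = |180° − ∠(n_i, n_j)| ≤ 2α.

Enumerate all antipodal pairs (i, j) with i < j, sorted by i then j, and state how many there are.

count = 2; pairs: (0,2), (1,3)

α = atan 0.35 = 19.29°;  2α = 38.58°
n_0 = (-0.6706, -0.7418)
n_1 = (+0.6169, -0.7870)
n_2 = (+0.6076, +0.7942)
n_3 = (-0.9637, +0.2671)
  (0,1): δ = 99.79°  ·
  (0,2): δ = 4.69°  ✓
  (0,3): δ = 116.62°  ·
  (1,2): δ = 75.51°  ·
  (1,3): δ = 36.42°  ✓
  (2,3): δ = 68.07°  ·
antipodal pairs: 2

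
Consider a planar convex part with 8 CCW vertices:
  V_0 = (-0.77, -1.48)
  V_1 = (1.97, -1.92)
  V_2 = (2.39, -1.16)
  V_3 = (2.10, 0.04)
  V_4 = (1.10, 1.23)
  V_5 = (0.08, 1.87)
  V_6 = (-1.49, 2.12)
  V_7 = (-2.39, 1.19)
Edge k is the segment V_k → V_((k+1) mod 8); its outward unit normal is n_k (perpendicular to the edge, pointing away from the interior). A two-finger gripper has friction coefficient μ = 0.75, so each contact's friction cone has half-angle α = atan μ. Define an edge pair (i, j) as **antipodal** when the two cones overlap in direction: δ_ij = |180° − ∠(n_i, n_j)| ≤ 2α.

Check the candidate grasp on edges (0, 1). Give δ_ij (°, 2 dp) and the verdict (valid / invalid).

δ = 109.80°, invalid

α = atan 0.75 = 36.87°;  2α = 73.74°
edge 0: e_0 = (+2.74, -0.44);  n_0 = (-0.1586, -0.9874)
edge 1: e_1 = (+0.42, +0.76);  n_1 = (+0.8752, -0.4837)
∠(n_0, n_1) = 70.20°
δ = |180° − 70.20°| = 109.80°
109.80° > 2α = 73.74°  →  invalid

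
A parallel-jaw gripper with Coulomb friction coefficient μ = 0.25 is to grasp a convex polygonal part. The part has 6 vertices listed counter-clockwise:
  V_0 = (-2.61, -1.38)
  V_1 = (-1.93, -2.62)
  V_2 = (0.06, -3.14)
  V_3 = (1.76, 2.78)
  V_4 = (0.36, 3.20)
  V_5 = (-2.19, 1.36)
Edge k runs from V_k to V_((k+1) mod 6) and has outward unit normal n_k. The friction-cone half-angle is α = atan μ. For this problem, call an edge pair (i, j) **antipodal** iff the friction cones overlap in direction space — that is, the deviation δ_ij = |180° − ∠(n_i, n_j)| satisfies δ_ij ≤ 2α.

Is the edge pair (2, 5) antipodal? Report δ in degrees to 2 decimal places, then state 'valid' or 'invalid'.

α = atan 0.25 = 14.04°;  2α = 28.07°
edge 2: e_2 = (+1.70, +5.92);  n_2 = (+0.9612, -0.2760)
edge 5: e_5 = (-0.42, -2.74);  n_5 = (-0.9885, +0.1515)
∠(n_2, n_5) = 172.69°
δ = |180° − 172.69°| = 7.31°
7.31° ≤ 2α = 28.07°  →  valid

δ = 7.31°, valid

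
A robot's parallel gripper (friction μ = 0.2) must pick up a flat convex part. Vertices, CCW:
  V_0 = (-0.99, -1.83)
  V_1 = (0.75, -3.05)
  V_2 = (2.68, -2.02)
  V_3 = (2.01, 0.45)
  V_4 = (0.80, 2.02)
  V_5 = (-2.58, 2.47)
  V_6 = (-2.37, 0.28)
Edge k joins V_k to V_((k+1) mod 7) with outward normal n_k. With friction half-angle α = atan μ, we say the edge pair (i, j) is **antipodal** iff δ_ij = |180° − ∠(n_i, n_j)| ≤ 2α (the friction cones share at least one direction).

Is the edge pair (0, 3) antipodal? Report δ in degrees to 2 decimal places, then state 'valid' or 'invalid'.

α = atan 0.2 = 11.31°;  2α = 22.62°
edge 0: e_0 = (+1.74, -1.22);  n_0 = (-0.5741, -0.8188)
edge 3: e_3 = (-1.21, +1.57);  n_3 = (+0.7921, +0.6104)
∠(n_0, n_3) = 162.66°
δ = |180° − 162.66°| = 17.34°
17.34° ≤ 2α = 22.62°  →  valid

δ = 17.34°, valid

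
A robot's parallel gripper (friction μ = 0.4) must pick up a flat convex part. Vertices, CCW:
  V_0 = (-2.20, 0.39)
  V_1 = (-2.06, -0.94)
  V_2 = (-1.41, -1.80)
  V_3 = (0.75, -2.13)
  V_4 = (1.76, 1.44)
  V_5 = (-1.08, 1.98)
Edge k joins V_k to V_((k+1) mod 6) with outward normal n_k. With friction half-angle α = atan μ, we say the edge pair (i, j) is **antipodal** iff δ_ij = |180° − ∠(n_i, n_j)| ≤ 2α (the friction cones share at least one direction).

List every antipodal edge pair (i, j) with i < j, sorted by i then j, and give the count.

α = atan 0.4 = 21.80°;  2α = 43.60°
n_0 = (-0.9945, -0.1047)
n_1 = (-0.7978, -0.6030)
n_2 = (-0.1510, -0.9885)
n_3 = (+0.9622, -0.2722)
n_4 = (+0.1868, +0.9824)
n_5 = (-0.8175, +0.5759)
  (0,1): δ = 148.93°  ·
  (0,2): δ = 104.70°  ·
  (0,3): δ = 21.81°  ✓
  (0,4): δ = 73.23°  ·
  (0,5): δ = 138.83°  ·
  (1,2): δ = 135.77°  ·
  (1,3): δ = 52.88°  ·
  (1,4): δ = 42.15°  ✓
  (1,5): δ = 107.76°  ·
  (2,3): δ = 97.11°  ·
  (2,4): δ = 2.08°  ✓
  (2,5): δ = 63.53°  ·
  (3,4): δ = 84.97°  ·
  (3,5): δ = 19.36°  ✓
  (4,5): δ = 114.40°  ·
antipodal pairs: 4

count = 4; pairs: (0,3), (1,4), (2,4), (3,5)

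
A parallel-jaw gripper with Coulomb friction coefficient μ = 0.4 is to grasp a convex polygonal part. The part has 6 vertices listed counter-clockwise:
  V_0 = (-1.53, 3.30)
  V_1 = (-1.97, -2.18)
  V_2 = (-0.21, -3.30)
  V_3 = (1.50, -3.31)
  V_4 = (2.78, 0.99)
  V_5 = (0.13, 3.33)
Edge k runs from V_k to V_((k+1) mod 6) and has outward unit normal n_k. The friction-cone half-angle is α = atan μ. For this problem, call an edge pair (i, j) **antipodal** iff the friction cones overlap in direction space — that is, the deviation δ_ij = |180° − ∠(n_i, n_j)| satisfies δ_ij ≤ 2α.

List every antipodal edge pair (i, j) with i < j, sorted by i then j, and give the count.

α = atan 0.4 = 21.80°;  2α = 43.60°
n_0 = (-0.9968, +0.0800)
n_1 = (-0.5369, -0.8437)
n_2 = (-0.0058, -1.0000)
n_3 = (+0.9584, -0.2853)
n_4 = (+0.6619, +0.7496)
n_5 = (-0.0181, +0.9998)
  (0,1): δ = 117.88°  ·
  (0,2): δ = 85.74°  ·
  (0,3): δ = 11.99°  ✓
  (0,4): δ = 53.15°  ·
  (0,5): δ = 95.63°  ·
  (1,2): δ = 147.86°  ·
  (1,3): δ = 74.11°  ·
  (1,4): δ = 8.97°  ✓
  (1,5): δ = 33.51°  ✓
  (2,3): δ = 106.24°  ·
  (2,4): δ = 41.11°  ✓
  (2,5): δ = 1.37°  ✓
  (3,4): δ = 114.87°  ·
  (3,5): δ = 72.39°  ·
  (4,5): δ = 137.52°  ·
antipodal pairs: 5

count = 5; pairs: (0,3), (1,4), (1,5), (2,4), (2,5)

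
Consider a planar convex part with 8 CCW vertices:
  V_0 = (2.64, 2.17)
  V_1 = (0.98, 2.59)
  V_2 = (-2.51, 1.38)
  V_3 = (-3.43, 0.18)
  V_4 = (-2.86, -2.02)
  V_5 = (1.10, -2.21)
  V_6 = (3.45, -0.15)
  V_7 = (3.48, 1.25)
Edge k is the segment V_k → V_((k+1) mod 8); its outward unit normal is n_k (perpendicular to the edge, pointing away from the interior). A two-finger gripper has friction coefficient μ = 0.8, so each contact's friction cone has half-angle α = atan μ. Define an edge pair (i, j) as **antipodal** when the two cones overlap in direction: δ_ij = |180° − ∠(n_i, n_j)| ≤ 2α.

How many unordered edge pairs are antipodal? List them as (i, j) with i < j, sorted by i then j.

count = 13; pairs: (0,3), (0,4), (0,5), (1,4), (1,5), (1,6), (2,4), (2,5), (2,6), (3,5), (3,6), (3,7), (4,7)

α = atan 0.8 = 38.66°;  2α = 77.32°
n_0 = (+0.2453, +0.9695)
n_1 = (-0.3276, +0.9448)
n_2 = (-0.7936, +0.6084)
n_3 = (-0.9680, -0.2508)
n_4 = (-0.0479, -0.9989)
n_5 = (+0.6592, -0.7520)
n_6 = (+0.9998, -0.0214)
n_7 = (+0.7385, +0.6743)
  (0,1): δ = 146.68°  ·
  (0,2): δ = 113.28°  ·
  (0,3): δ = 61.28°  ✓
  (0,4): δ = 11.45°  ✓
  (0,5): δ = 55.44°  ✓
  (0,6): δ = 102.97°  ·
  (0,7): δ = 146.60°  ·
  (1,2): δ = 146.60°  ·
  (1,3): δ = 94.60°  ·
  (1,4): δ = 21.87°  ✓
  (1,5): δ = 22.12°  ✓
  (1,6): δ = 69.65°  ✓
  (1,7): δ = 113.28°  ·
  (2,3): δ = 128.00°  ·
  (2,4): δ = 55.27°  ✓
  (2,5): δ = 11.29°  ✓
  (2,6): δ = 36.25°  ✓
  (2,7): δ = 79.87°  ·
  (3,4): δ = 107.27°  ·
  (3,5): δ = 63.29°  ✓
  (3,6): δ = 15.75°  ✓
  (3,7): δ = 27.87°  ✓
  (4,5): δ = 136.02°  ·
  (4,6): δ = 88.48°  ·
  (4,7): δ = 44.86°  ✓
  (5,6): δ = 132.47°  ·
  (5,7): δ = 88.84°  ·
  (6,7): δ = 136.37°  ·
antipodal pairs: 13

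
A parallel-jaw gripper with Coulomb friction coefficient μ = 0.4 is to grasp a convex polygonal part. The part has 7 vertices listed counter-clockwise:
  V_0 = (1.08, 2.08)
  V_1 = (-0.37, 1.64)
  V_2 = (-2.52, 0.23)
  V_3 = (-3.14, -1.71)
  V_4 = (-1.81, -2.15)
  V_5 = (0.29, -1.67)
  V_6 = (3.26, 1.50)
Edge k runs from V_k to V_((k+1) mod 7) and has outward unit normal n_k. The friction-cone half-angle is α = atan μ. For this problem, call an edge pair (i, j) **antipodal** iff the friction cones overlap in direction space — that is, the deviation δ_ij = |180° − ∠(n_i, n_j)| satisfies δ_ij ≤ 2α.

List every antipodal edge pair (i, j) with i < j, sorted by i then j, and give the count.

α = atan 0.4 = 21.80°;  2α = 43.60°
n_0 = (-0.2904, +0.9569)
n_1 = (-0.5484, +0.8362)
n_2 = (-0.9525, +0.3044)
n_3 = (-0.3141, -0.9494)
n_4 = (+0.2228, -0.9749)
n_5 = (+0.7298, -0.6837)
n_6 = (+0.2571, +0.9664)
  (0,1): δ = 163.62°  ·
  (0,2): δ = 124.60°  ·
  (0,3): δ = 35.19°  ✓
  (0,4): δ = 4.01°  ✓
  (0,5): δ = 29.99°  ✓
  (0,6): δ = 148.22°  ·
  (1,2): δ = 140.98°  ·
  (1,3): δ = 51.56°  ·
  (1,4): δ = 20.38°  ✓
  (1,5): δ = 13.61°  ✓
  (1,6): δ = 131.84°  ·
  (2,3): δ = 90.58°  ·
  (2,4): δ = 59.40°  ·
  (2,5): δ = 25.41°  ✓
  (2,6): δ = 92.82°  ·
  (3,4): δ = 148.82°  ·
  (3,5): δ = 114.83°  ·
  (3,6): δ = 3.41°  ✓
  (4,5): δ = 146.01°  ·
  (4,6): δ = 27.77°  ✓
  (5,6): δ = 61.76°  ·
antipodal pairs: 8

count = 8; pairs: (0,3), (0,4), (0,5), (1,4), (1,5), (2,5), (3,6), (4,6)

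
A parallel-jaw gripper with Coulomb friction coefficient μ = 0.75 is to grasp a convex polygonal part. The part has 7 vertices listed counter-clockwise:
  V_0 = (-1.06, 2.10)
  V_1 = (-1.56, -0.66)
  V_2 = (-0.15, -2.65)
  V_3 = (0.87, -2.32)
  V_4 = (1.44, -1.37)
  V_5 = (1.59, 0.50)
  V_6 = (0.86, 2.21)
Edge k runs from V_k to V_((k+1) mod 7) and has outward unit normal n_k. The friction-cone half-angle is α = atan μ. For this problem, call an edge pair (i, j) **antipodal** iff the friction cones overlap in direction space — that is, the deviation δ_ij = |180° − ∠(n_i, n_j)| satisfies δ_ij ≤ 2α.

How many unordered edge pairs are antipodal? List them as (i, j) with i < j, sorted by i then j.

count = 10; pairs: (0,2), (0,3), (0,4), (0,5), (1,3), (1,4), (1,5), (1,6), (2,6), (3,6)

α = atan 0.75 = 36.87°;  2α = 73.74°
n_0 = (-0.9840, +0.1783)
n_1 = (-0.8159, -0.5781)
n_2 = (+0.3078, -0.9514)
n_3 = (+0.8575, -0.5145)
n_4 = (+0.9968, -0.0800)
n_5 = (+0.9197, +0.3926)
n_6 = (-0.0572, +0.9984)
  (0,1): δ = 134.41°  ·
  (0,2): δ = 61.80°  ✓
  (0,3): δ = 20.70°  ✓
  (0,4): δ = 5.68°  ✓
  (0,5): δ = 33.39°  ✓
  (0,6): δ = 103.55°  ·
  (1,2): δ = 107.39°  ·
  (1,3): δ = 66.28°  ✓
  (1,4): δ = 39.91°  ✓
  (1,5): δ = 12.20°  ✓
  (1,6): δ = 57.96°  ✓
  (2,3): δ = 138.89°  ·
  (2,4): δ = 112.51°  ·
  (2,5): δ = 84.81°  ·
  (2,6): δ = 14.65°  ✓
  (3,4): δ = 153.62°  ·
  (3,5): δ = 125.92°  ·
  (3,6): δ = 55.76°  ✓
  (4,5): δ = 152.30°  ·
  (4,6): δ = 82.13°  ·
  (5,6): δ = 109.84°  ·
antipodal pairs: 10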